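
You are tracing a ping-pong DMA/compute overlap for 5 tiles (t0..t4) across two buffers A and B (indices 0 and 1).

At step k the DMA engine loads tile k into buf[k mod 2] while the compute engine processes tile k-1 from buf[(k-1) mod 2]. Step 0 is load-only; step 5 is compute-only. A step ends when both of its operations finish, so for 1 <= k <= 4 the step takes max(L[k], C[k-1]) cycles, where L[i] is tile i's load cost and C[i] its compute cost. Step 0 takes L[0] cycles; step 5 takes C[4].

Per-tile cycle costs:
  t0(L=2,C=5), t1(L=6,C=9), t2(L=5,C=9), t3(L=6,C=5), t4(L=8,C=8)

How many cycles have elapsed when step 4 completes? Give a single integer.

  0. 2=2c; end=2; A:t0 B:-
  1. max(6,5)=6c; end=8; A:t0 B:t1
  2. max(5,9)=9c; end=17; A:t2 B:t1
  3. max(6,9)=9c; end=26; A:t2 B:t3
  4. max(8,5)=8c; end=34; A:t4 B:t3
  5. 8=8c; end=42; A:t4 B:t3

end_cycle[4] = 34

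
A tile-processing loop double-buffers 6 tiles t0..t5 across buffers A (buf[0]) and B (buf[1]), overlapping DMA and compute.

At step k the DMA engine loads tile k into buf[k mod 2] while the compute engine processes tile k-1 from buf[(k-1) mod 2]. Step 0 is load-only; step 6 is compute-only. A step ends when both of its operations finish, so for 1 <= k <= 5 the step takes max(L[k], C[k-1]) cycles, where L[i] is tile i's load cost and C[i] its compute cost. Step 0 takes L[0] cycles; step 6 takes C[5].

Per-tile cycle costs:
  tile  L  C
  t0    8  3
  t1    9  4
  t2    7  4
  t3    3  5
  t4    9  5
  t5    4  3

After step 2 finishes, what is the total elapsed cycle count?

  0. 8=8c; end=8; A:t0 B:-
  1. max(9,3)=9c; end=17; A:t0 B:t1
  2. max(7,4)=7c; end=24; A:t2 B:t1
  3. max(3,4)=4c; end=28; A:t2 B:t3
  4. max(9,5)=9c; end=37; A:t4 B:t3
  5. max(4,5)=5c; end=42; A:t4 B:t5
  6. 3=3c; end=45; A:t4 B:t5

end_cycle[2] = 24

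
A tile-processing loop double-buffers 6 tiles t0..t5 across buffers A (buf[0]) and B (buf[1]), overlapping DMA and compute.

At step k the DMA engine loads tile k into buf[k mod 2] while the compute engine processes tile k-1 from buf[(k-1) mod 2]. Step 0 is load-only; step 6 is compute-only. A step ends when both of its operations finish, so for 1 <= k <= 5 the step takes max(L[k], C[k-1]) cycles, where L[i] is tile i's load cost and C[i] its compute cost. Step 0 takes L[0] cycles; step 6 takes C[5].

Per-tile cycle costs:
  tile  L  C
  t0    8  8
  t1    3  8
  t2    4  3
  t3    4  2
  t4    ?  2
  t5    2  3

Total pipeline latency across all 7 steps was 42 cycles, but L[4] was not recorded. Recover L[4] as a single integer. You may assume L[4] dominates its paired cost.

L[4] = 9

step 0 | dur = L[0]=8 = 8
step 1 | dur = max(L[1]=3, C[0]=8) = 8
step 2 | dur = max(L[2]=4, C[1]=8) = 8
step 3 | dur = max(L[3]=4, C[2]=3) = 4
step 4 | dur = max(L[4]=?, C[3]=2) = L[4]  (unknown; binding)
step 5 | dur = max(L[5]=2, C[4]=2) = 2
step 6 | dur = C[5]=3 = 3
sum of known step durations = 33
dur[4] = total - known = 42 - 33 = 9
L[4] is the binding max in step 4, so L[4] = dur[4] = 9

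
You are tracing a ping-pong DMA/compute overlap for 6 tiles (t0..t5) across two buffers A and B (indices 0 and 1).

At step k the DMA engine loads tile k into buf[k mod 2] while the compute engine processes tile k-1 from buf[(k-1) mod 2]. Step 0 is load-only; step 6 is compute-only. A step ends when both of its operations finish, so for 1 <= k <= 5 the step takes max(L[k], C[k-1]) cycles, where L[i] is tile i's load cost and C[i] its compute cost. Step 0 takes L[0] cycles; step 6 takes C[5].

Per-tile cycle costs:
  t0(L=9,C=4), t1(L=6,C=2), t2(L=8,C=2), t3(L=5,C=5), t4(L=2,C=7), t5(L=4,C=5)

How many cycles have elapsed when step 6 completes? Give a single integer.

end_cycle[6] = 45

step 0: L[0]=9 → dur=9, Σ=9 | A=load:t0 B=idle [load-only]
step 1: L[1]=6 C[0]=4 → dur=6, Σ=15 | A=compute:t0 B=load:t1 [load-bound]
step 2: L[2]=8 C[1]=2 → dur=8, Σ=23 | A=load:t2 B=compute:t1 [load-bound]
step 3: L[3]=5 C[2]=2 → dur=5, Σ=28 | A=compute:t2 B=load:t3 [load-bound]
step 4: L[4]=2 C[3]=5 → dur=5, Σ=33 | A=load:t4 B=compute:t3 [compute-bound]
step 5: L[5]=4 C[4]=7 → dur=7, Σ=40 | A=compute:t4 B=load:t5 [compute-bound]
step 6: C[5]=5 → dur=5, Σ=45 | A=idle B=compute:t5 [compute-only]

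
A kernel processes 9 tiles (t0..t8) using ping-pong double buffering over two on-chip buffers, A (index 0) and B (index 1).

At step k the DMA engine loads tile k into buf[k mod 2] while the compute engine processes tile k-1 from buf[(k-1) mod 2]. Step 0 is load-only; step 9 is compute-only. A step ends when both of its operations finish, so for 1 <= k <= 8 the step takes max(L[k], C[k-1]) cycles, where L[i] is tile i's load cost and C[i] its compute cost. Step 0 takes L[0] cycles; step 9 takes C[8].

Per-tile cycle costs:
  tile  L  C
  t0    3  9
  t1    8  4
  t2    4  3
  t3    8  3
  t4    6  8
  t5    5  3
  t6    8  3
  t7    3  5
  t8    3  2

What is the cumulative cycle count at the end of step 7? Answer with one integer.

end_cycle[7] = 49

k=0 load=t0/3c comp=- wait=3 total=3
k=1 load=t1/8c comp=t0/9c wait=9 total=12
k=2 load=t2/4c comp=t1/4c wait=4 total=16
k=3 load=t3/8c comp=t2/3c wait=8 total=24
k=4 load=t4/6c comp=t3/3c wait=6 total=30
k=5 load=t5/5c comp=t4/8c wait=8 total=38
k=6 load=t6/8c comp=t5/3c wait=8 total=46
k=7 load=t7/3c comp=t6/3c wait=3 total=49
k=8 load=t8/3c comp=t7/5c wait=5 total=54
k=9 load=- comp=t8/2c wait=2 total=56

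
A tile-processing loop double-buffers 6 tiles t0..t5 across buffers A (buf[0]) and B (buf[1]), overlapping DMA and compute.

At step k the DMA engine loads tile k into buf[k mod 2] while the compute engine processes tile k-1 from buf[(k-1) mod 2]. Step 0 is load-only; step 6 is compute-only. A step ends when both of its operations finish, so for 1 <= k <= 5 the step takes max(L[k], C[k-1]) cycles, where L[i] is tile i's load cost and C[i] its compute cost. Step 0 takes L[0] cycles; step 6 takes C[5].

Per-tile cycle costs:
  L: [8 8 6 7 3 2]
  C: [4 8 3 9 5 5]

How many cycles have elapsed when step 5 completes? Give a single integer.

end_cycle[5] = 45

k=0 load=t0/8c comp=- wait=8 total=8
k=1 load=t1/8c comp=t0/4c wait=8 total=16
k=2 load=t2/6c comp=t1/8c wait=8 total=24
k=3 load=t3/7c comp=t2/3c wait=7 total=31
k=4 load=t4/3c comp=t3/9c wait=9 total=40
k=5 load=t5/2c comp=t4/5c wait=5 total=45
k=6 load=- comp=t5/5c wait=5 total=50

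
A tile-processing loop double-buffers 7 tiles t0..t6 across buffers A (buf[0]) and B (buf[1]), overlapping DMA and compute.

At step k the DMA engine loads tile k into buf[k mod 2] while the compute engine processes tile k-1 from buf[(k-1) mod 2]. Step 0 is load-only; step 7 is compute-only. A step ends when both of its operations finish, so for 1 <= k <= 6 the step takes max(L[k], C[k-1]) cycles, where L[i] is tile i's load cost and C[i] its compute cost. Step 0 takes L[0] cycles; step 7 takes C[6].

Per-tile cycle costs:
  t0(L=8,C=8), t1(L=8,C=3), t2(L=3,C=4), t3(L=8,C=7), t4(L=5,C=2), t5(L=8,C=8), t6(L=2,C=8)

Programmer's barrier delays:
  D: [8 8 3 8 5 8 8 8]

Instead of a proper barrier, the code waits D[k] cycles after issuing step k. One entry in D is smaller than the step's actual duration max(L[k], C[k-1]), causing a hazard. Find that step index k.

hazard at step 4

[0] required=L[0]=8=8 vs D=8 ok
[1] required=max(L[1]=8,C[0]=8)=8 vs D=8 ok
[2] required=max(L[2]=3,C[1]=3)=3 vs D=3 ok
[3] required=max(L[3]=8,C[2]=4)=8 vs D=8 ok
[4] required=max(L[4]=5,C[3]=7)=7 vs D=5 SHORT
[5] required=max(L[5]=8,C[4]=2)=8 vs D=8 ok
[6] required=max(L[6]=2,C[5]=8)=8 vs D=8 ok
[7] required=C[6]=8=8 vs D=8 ok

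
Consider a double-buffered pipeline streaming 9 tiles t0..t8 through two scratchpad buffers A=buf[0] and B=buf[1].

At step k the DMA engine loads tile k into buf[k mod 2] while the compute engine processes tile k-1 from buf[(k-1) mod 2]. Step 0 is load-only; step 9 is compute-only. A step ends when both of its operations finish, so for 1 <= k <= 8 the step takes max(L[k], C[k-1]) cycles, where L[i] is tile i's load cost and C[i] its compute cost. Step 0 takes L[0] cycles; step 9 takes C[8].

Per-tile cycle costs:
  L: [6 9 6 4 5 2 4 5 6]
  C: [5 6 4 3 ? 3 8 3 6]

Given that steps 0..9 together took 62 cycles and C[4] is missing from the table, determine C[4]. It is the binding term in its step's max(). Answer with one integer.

C[4] = 8

step 0 = dur = L[0]=6 = 6
step 1 = dur = max(L[1]=9, C[0]=5) = 9
step 2 = dur = max(L[2]=6, C[1]=6) = 6
step 3 = dur = max(L[3]=4, C[2]=4) = 4
step 4 = dur = max(L[4]=5, C[3]=3) = 5
step 5 = dur = max(L[5]=2, C[4]=?) = C[4]  (unknown; binding)
step 6 = dur = max(L[6]=4, C[5]=3) = 4
step 7 = dur = max(L[7]=5, C[6]=8) = 8
step 8 = dur = max(L[8]=6, C[7]=3) = 6
step 9 = dur = C[8]=6 = 6
sum of known step durations = 54
dur[5] = total - known = 62 - 54 = 8
C[4] is the binding max in step 5, so C[4] = dur[5] = 8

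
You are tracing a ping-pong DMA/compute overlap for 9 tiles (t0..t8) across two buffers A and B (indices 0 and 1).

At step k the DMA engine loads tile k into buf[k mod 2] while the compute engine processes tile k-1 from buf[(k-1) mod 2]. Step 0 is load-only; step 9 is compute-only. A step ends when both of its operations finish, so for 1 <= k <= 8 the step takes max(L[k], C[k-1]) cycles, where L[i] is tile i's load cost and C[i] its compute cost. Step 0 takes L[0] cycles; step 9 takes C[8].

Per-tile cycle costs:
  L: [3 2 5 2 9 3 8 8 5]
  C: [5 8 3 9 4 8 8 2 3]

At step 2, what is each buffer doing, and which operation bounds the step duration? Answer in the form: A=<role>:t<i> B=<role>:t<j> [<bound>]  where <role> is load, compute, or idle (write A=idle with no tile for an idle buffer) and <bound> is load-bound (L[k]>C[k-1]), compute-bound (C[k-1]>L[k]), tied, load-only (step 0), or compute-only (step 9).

[0] DMA t0→A (3c) ∥ CU idle ⇒ 3c, clock 3
[1] DMA t1→B (2c) ∥ CU A:t0 (5c) ⇒ 5c, clock 8
[2] DMA t2→A (5c) ∥ CU B:t1 (8c) ⇒ 8c, clock 16
[3] DMA t3→B (2c) ∥ CU A:t2 (3c) ⇒ 3c, clock 19
[4] DMA t4→A (9c) ∥ CU B:t3 (9c) ⇒ 9c, clock 28
[5] DMA t5→B (3c) ∥ CU A:t4 (4c) ⇒ 4c, clock 32
[6] DMA t6→A (8c) ∥ CU B:t5 (8c) ⇒ 8c, clock 40
[7] DMA t7→B (8c) ∥ CU A:t6 (8c) ⇒ 8c, clock 48
[8] DMA t8→A (5c) ∥ CU B:t7 (2c) ⇒ 5c, clock 53
[9] DMA idle ∥ CU A:t8 (3c) ⇒ 3c, clock 56

step 2: A=load:t2 B=compute:t1 [compute-bound]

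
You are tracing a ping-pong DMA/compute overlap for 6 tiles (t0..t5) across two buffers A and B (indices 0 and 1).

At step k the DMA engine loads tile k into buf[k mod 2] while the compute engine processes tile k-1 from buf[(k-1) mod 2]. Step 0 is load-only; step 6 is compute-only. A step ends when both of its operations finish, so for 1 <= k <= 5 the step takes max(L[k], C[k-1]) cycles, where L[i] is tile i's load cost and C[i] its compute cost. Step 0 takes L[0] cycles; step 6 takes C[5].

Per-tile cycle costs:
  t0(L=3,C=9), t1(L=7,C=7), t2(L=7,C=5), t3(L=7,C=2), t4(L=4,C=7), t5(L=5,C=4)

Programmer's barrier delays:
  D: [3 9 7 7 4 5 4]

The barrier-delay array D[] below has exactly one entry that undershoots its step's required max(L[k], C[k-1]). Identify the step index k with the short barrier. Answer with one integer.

hazard at step 5

step 0: need L[0]=3 = 3; D[0]=3 ok
step 1: need max(L[1]=7,C[0]=9) = 9; D[1]=9 ok
step 2: need max(L[2]=7,C[1]=7) = 7; D[2]=7 ok
step 3: need max(L[3]=7,C[2]=5) = 7; D[3]=7 ok
step 4: need max(L[4]=4,C[3]=2) = 4; D[4]=4 ok
step 5: need max(L[5]=5,C[4]=7) = 7; D[5]=5 SHORT
step 6: need C[5]=4 = 4; D[6]=4 ok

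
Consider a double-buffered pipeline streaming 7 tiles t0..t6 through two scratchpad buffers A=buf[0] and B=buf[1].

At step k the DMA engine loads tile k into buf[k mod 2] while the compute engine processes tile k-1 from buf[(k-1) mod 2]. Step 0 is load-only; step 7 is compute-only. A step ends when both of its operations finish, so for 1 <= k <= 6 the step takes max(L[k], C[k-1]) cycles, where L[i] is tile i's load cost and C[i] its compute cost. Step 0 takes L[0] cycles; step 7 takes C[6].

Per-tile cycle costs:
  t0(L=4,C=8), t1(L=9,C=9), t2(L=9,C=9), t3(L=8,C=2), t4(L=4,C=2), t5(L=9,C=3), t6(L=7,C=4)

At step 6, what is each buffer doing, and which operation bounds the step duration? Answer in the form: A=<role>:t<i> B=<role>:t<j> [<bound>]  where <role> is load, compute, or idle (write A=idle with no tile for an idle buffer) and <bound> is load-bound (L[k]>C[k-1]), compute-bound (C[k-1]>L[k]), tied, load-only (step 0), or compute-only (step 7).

k=0 load=t0/4c comp=- wait=4 total=4
k=1 load=t1/9c comp=t0/8c wait=9 total=13
k=2 load=t2/9c comp=t1/9c wait=9 total=22
k=3 load=t3/8c comp=t2/9c wait=9 total=31
k=4 load=t4/4c comp=t3/2c wait=4 total=35
k=5 load=t5/9c comp=t4/2c wait=9 total=44
k=6 load=t6/7c comp=t5/3c wait=7 total=51
k=7 load=- comp=t6/4c wait=4 total=55

step 6: A=load:t6 B=compute:t5 [load-bound]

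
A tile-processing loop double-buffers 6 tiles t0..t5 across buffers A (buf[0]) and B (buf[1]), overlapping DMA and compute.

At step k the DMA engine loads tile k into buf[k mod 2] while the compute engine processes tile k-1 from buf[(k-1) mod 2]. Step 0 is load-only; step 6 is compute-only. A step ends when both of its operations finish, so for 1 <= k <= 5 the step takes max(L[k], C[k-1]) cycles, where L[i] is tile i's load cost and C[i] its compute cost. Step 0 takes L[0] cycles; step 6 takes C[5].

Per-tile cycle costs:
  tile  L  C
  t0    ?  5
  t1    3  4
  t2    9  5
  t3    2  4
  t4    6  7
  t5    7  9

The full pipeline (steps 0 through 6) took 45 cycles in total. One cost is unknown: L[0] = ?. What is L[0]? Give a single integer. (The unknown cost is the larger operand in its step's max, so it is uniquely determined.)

step 0 | dur = L[0]=? = L[0]  (unknown; binding)
step 1 | dur = max(L[1]=3, C[0]=5) = 5
step 2 | dur = max(L[2]=9, C[1]=4) = 9
step 3 | dur = max(L[3]=2, C[2]=5) = 5
step 4 | dur = max(L[4]=6, C[3]=4) = 6
step 5 | dur = max(L[5]=7, C[4]=7) = 7
step 6 | dur = C[5]=9 = 9
sum of known step durations = 41
dur[0] = total - known = 45 - 41 = 4
L[0] is the binding max in step 0, so L[0] = dur[0] = 4

L[0] = 4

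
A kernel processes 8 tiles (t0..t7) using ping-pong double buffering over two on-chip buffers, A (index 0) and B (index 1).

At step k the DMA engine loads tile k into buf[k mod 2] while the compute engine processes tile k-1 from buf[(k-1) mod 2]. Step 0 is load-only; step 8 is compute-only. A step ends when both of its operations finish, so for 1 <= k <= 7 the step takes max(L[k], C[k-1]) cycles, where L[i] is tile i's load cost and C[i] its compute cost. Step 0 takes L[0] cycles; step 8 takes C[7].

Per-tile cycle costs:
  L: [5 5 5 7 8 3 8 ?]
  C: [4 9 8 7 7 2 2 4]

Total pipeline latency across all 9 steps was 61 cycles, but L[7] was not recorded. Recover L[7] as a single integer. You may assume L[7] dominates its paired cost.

L[7] = 7

step 0: dur = L[0]=5 = 5
step 1: dur = max(L[1]=5, C[0]=4) = 5
step 2: dur = max(L[2]=5, C[1]=9) = 9
step 3: dur = max(L[3]=7, C[2]=8) = 8
step 4: dur = max(L[4]=8, C[3]=7) = 8
step 5: dur = max(L[5]=3, C[4]=7) = 7
step 6: dur = max(L[6]=8, C[5]=2) = 8
step 7: dur = max(L[7]=?, C[6]=2) = L[7]  (unknown; binding)
step 8: dur = C[7]=4 = 4
sum of known step durations = 54
dur[7] = total - known = 61 - 54 = 7
L[7] is the binding max in step 7, so L[7] = dur[7] = 7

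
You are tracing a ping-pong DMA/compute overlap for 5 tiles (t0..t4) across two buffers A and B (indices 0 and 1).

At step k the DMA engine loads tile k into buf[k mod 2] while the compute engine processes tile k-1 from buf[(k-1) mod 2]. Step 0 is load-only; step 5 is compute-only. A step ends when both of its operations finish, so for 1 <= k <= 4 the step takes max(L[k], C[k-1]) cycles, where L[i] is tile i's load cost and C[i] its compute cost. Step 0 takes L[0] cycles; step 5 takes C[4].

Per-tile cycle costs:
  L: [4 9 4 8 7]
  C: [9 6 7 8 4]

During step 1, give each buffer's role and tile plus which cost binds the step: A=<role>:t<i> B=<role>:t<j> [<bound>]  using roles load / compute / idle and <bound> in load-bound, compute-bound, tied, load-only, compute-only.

[0] DMA t0→A (4c) ∥ CU idle ⇒ 4c, clock 4
[1] DMA t1→B (9c) ∥ CU A:t0 (9c) ⇒ 9c, clock 13
[2] DMA t2→A (4c) ∥ CU B:t1 (6c) ⇒ 6c, clock 19
[3] DMA t3→B (8c) ∥ CU A:t2 (7c) ⇒ 8c, clock 27
[4] DMA t4→A (7c) ∥ CU B:t3 (8c) ⇒ 8c, clock 35
[5] DMA idle ∥ CU A:t4 (4c) ⇒ 4c, clock 39

step 1: A=compute:t0 B=load:t1 [tied]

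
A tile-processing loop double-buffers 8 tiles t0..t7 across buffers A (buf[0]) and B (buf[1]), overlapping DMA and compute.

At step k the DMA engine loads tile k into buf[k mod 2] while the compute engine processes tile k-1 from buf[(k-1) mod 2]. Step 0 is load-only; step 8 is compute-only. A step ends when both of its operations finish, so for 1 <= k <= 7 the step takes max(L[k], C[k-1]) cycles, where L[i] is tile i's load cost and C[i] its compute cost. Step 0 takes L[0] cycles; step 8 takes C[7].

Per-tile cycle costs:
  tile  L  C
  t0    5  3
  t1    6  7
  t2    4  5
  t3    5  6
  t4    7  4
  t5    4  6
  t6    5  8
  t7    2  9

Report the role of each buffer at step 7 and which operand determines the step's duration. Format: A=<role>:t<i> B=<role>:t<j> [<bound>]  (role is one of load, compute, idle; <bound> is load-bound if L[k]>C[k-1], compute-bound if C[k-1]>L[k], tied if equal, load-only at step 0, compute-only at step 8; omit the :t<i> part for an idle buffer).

step 7: A=compute:t6 B=load:t7 [compute-bound]

step 0: L[0]=5 → dur=5, Σ=5 | A=load:t0 B=idle [load-only]
step 1: L[1]=6 C[0]=3 → dur=6, Σ=11 | A=compute:t0 B=load:t1 [load-bound]
step 2: L[2]=4 C[1]=7 → dur=7, Σ=18 | A=load:t2 B=compute:t1 [compute-bound]
step 3: L[3]=5 C[2]=5 → dur=5, Σ=23 | A=compute:t2 B=load:t3 [tied]
step 4: L[4]=7 C[3]=6 → dur=7, Σ=30 | A=load:t4 B=compute:t3 [load-bound]
step 5: L[5]=4 C[4]=4 → dur=4, Σ=34 | A=compute:t4 B=load:t5 [tied]
step 6: L[6]=5 C[5]=6 → dur=6, Σ=40 | A=load:t6 B=compute:t5 [compute-bound]
step 7: L[7]=2 C[6]=8 → dur=8, Σ=48 | A=compute:t6 B=load:t7 [compute-bound]
step 8: C[7]=9 → dur=9, Σ=57 | A=idle B=compute:t7 [compute-only]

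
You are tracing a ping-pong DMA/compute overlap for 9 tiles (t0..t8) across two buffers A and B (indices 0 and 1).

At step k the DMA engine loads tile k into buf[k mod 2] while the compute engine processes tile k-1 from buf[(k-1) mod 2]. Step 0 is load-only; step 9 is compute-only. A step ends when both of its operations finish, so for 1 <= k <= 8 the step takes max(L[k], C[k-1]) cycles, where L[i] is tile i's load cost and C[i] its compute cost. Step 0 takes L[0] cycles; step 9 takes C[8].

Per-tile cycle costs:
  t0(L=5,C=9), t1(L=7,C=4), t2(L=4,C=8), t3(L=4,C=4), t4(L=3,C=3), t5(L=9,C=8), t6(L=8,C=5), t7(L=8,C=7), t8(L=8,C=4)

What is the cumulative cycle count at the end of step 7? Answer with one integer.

end_cycle[7] = 55

[0] DMA t0→A (5c) ∥ CU idle ⇒ 5c, clock 5
[1] DMA t1→B (7c) ∥ CU A:t0 (9c) ⇒ 9c, clock 14
[2] DMA t2→A (4c) ∥ CU B:t1 (4c) ⇒ 4c, clock 18
[3] DMA t3→B (4c) ∥ CU A:t2 (8c) ⇒ 8c, clock 26
[4] DMA t4→A (3c) ∥ CU B:t3 (4c) ⇒ 4c, clock 30
[5] DMA t5→B (9c) ∥ CU A:t4 (3c) ⇒ 9c, clock 39
[6] DMA t6→A (8c) ∥ CU B:t5 (8c) ⇒ 8c, clock 47
[7] DMA t7→B (8c) ∥ CU A:t6 (5c) ⇒ 8c, clock 55
[8] DMA t8→A (8c) ∥ CU B:t7 (7c) ⇒ 8c, clock 63
[9] DMA idle ∥ CU A:t8 (4c) ⇒ 4c, clock 67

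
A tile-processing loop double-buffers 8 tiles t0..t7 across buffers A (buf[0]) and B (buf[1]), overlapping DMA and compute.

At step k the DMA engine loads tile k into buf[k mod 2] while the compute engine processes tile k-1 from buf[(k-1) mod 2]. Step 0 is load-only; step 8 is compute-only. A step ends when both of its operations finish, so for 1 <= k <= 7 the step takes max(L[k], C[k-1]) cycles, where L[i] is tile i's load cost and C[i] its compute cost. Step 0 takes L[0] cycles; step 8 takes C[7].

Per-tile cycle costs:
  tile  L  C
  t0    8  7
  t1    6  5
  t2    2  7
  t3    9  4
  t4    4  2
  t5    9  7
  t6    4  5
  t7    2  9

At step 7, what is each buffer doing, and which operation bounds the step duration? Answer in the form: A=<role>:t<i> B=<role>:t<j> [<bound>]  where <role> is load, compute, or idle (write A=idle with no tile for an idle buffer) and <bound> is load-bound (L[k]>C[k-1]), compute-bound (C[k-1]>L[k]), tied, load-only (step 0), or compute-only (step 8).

  0. 8=8c; end=8; A:t0 B:-
  1. max(6,7)=7c; end=15; A:t0 B:t1
  2. max(2,5)=5c; end=20; A:t2 B:t1
  3. max(9,7)=9c; end=29; A:t2 B:t3
  4. max(4,4)=4c; end=33; A:t4 B:t3
  5. max(9,2)=9c; end=42; A:t4 B:t5
  6. max(4,7)=7c; end=49; A:t6 B:t5
  7. max(2,5)=5c; end=54; A:t6 B:t7
  8. 9=9c; end=63; A:t6 B:t7

step 7: A=compute:t6 B=load:t7 [compute-bound]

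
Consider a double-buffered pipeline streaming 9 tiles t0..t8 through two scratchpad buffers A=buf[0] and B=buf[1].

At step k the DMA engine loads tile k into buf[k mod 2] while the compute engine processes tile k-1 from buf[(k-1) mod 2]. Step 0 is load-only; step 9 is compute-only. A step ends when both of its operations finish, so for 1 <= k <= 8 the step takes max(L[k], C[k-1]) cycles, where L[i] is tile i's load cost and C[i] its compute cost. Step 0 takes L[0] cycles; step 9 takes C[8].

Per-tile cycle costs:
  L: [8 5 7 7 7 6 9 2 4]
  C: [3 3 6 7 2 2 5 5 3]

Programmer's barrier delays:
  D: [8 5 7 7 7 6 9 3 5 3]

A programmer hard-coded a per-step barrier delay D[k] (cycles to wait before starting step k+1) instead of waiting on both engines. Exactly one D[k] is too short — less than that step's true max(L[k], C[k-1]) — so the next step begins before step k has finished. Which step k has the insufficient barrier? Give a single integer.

[0] required=L[0]=8=8 vs D=8 ok
[1] required=max(L[1]=5,C[0]=3)=5 vs D=5 ok
[2] required=max(L[2]=7,C[1]=3)=7 vs D=7 ok
[3] required=max(L[3]=7,C[2]=6)=7 vs D=7 ok
[4] required=max(L[4]=7,C[3]=7)=7 vs D=7 ok
[5] required=max(L[5]=6,C[4]=2)=6 vs D=6 ok
[6] required=max(L[6]=9,C[5]=2)=9 vs D=9 ok
[7] required=max(L[7]=2,C[6]=5)=5 vs D=3 SHORT
[8] required=max(L[8]=4,C[7]=5)=5 vs D=5 ok
[9] required=C[8]=3=3 vs D=3 ok

hazard at step 7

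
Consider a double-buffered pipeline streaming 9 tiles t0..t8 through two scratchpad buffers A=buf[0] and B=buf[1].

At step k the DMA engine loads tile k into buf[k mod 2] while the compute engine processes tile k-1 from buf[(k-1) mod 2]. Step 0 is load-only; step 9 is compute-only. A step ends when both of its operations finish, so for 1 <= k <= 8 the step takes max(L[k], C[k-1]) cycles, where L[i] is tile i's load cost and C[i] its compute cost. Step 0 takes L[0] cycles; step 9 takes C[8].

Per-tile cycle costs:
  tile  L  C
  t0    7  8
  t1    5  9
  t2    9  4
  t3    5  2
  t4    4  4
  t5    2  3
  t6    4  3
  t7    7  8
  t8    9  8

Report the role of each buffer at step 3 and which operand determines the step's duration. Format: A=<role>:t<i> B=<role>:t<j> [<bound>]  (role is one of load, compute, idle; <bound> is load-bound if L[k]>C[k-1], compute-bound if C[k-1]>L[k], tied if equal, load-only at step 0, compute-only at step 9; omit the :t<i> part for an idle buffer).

step 3: A=compute:t2 B=load:t3 [load-bound]

  0. 7=7c; end=7; A:t0 B:-
  1. max(5,8)=8c; end=15; A:t0 B:t1
  2. max(9,9)=9c; end=24; A:t2 B:t1
  3. max(5,4)=5c; end=29; A:t2 B:t3
  4. max(4,2)=4c; end=33; A:t4 B:t3
  5. max(2,4)=4c; end=37; A:t4 B:t5
  6. max(4,3)=4c; end=41; A:t6 B:t5
  7. max(7,3)=7c; end=48; A:t6 B:t7
  8. max(9,8)=9c; end=57; A:t8 B:t7
  9. 8=8c; end=65; A:t8 B:t7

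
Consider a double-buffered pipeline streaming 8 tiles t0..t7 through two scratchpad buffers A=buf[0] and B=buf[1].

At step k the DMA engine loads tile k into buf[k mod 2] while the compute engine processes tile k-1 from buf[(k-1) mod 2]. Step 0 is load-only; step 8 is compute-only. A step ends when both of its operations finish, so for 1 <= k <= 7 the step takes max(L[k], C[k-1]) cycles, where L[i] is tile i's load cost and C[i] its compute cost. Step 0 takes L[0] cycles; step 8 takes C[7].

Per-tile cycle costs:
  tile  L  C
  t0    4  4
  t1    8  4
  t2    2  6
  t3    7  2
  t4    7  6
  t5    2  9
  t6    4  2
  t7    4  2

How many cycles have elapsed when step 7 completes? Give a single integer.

k=0 load=t0/4c comp=- wait=4 total=4
k=1 load=t1/8c comp=t0/4c wait=8 total=12
k=2 load=t2/2c comp=t1/4c wait=4 total=16
k=3 load=t3/7c comp=t2/6c wait=7 total=23
k=4 load=t4/7c comp=t3/2c wait=7 total=30
k=5 load=t5/2c comp=t4/6c wait=6 total=36
k=6 load=t6/4c comp=t5/9c wait=9 total=45
k=7 load=t7/4c comp=t6/2c wait=4 total=49
k=8 load=- comp=t7/2c wait=2 total=51

end_cycle[7] = 49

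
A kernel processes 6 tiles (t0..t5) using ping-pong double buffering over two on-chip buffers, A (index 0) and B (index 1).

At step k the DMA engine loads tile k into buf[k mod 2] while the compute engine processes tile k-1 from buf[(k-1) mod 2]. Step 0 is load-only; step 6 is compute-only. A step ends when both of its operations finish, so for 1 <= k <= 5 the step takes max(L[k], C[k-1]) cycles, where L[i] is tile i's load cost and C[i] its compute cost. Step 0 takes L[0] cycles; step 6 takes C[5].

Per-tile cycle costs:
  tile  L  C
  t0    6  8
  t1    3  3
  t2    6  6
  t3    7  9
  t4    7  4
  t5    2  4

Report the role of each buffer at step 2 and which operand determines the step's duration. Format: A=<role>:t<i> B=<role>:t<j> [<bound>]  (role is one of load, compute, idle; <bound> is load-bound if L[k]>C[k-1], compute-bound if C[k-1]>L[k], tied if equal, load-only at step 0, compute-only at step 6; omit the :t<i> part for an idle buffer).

step 2: A=load:t2 B=compute:t1 [load-bound]

step 0: L[0]=6 → dur=6, Σ=6 | A=load:t0 B=idle [load-only]
step 1: L[1]=3 C[0]=8 → dur=8, Σ=14 | A=compute:t0 B=load:t1 [compute-bound]
step 2: L[2]=6 C[1]=3 → dur=6, Σ=20 | A=load:t2 B=compute:t1 [load-bound]
step 3: L[3]=7 C[2]=6 → dur=7, Σ=27 | A=compute:t2 B=load:t3 [load-bound]
step 4: L[4]=7 C[3]=9 → dur=9, Σ=36 | A=load:t4 B=compute:t3 [compute-bound]
step 5: L[5]=2 C[4]=4 → dur=4, Σ=40 | A=compute:t4 B=load:t5 [compute-bound]
step 6: C[5]=4 → dur=4, Σ=44 | A=idle B=compute:t5 [compute-only]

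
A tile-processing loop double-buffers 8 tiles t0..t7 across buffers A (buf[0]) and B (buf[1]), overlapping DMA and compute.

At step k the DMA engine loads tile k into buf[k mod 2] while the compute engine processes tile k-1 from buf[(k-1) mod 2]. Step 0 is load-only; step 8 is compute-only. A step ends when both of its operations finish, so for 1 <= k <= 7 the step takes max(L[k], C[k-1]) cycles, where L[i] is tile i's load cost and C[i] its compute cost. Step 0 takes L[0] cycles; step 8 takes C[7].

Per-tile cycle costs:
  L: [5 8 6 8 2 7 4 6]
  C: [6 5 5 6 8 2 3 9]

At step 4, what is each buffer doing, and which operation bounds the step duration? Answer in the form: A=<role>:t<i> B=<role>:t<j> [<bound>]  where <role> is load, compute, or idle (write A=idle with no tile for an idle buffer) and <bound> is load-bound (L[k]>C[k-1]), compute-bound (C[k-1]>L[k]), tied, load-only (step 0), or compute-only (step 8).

step 4: A=load:t4 B=compute:t3 [compute-bound]

[0] DMA t0→A (5c) ∥ CU idle ⇒ 5c, clock 5
[1] DMA t1→B (8c) ∥ CU A:t0 (6c) ⇒ 8c, clock 13
[2] DMA t2→A (6c) ∥ CU B:t1 (5c) ⇒ 6c, clock 19
[3] DMA t3→B (8c) ∥ CU A:t2 (5c) ⇒ 8c, clock 27
[4] DMA t4→A (2c) ∥ CU B:t3 (6c) ⇒ 6c, clock 33
[5] DMA t5→B (7c) ∥ CU A:t4 (8c) ⇒ 8c, clock 41
[6] DMA t6→A (4c) ∥ CU B:t5 (2c) ⇒ 4c, clock 45
[7] DMA t7→B (6c) ∥ CU A:t6 (3c) ⇒ 6c, clock 51
[8] DMA idle ∥ CU B:t7 (9c) ⇒ 9c, clock 60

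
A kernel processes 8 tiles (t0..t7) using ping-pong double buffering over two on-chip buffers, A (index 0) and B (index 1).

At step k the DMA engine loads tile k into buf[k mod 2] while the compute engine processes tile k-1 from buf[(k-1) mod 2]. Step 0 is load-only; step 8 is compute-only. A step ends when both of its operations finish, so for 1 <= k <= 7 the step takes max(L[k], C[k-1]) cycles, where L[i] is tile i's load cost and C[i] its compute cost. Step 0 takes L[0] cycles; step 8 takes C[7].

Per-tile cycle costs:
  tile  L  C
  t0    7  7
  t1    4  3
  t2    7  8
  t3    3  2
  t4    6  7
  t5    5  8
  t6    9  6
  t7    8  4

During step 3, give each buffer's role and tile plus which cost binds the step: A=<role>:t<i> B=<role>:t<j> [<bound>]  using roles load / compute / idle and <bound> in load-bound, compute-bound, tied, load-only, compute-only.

step 3: A=compute:t2 B=load:t3 [compute-bound]

[0] DMA t0→A (7c) ∥ CU idle ⇒ 7c, clock 7
[1] DMA t1→B (4c) ∥ CU A:t0 (7c) ⇒ 7c, clock 14
[2] DMA t2→A (7c) ∥ CU B:t1 (3c) ⇒ 7c, clock 21
[3] DMA t3→B (3c) ∥ CU A:t2 (8c) ⇒ 8c, clock 29
[4] DMA t4→A (6c) ∥ CU B:t3 (2c) ⇒ 6c, clock 35
[5] DMA t5→B (5c) ∥ CU A:t4 (7c) ⇒ 7c, clock 42
[6] DMA t6→A (9c) ∥ CU B:t5 (8c) ⇒ 9c, clock 51
[7] DMA t7→B (8c) ∥ CU A:t6 (6c) ⇒ 8c, clock 59
[8] DMA idle ∥ CU B:t7 (4c) ⇒ 4c, clock 63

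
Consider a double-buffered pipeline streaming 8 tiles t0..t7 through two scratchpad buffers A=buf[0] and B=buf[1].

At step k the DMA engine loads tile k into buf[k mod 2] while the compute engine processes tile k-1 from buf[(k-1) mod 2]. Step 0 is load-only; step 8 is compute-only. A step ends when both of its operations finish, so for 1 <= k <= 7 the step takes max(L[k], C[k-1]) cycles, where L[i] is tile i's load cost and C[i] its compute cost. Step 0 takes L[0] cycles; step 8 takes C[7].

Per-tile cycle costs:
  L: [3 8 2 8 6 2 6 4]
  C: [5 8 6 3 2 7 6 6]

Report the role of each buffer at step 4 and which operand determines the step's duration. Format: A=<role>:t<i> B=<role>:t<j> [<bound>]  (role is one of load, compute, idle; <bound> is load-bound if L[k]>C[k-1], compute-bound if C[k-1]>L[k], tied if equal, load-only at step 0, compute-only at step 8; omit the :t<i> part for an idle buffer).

[0] DMA t0→A (3c) ∥ CU idle ⇒ 3c, clock 3
[1] DMA t1→B (8c) ∥ CU A:t0 (5c) ⇒ 8c, clock 11
[2] DMA t2→A (2c) ∥ CU B:t1 (8c) ⇒ 8c, clock 19
[3] DMA t3→B (8c) ∥ CU A:t2 (6c) ⇒ 8c, clock 27
[4] DMA t4→A (6c) ∥ CU B:t3 (3c) ⇒ 6c, clock 33
[5] DMA t5→B (2c) ∥ CU A:t4 (2c) ⇒ 2c, clock 35
[6] DMA t6→A (6c) ∥ CU B:t5 (7c) ⇒ 7c, clock 42
[7] DMA t7→B (4c) ∥ CU A:t6 (6c) ⇒ 6c, clock 48
[8] DMA idle ∥ CU B:t7 (6c) ⇒ 6c, clock 54

step 4: A=load:t4 B=compute:t3 [load-bound]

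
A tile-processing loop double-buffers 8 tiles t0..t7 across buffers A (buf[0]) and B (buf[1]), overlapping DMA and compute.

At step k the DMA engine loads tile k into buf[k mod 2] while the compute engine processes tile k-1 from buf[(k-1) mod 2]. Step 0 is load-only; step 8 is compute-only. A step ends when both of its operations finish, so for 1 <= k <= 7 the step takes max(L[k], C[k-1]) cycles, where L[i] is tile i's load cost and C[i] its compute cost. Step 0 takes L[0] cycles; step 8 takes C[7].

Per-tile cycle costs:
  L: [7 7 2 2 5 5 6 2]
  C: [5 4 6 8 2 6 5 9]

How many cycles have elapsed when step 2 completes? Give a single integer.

[0] DMA t0→A (7c) ∥ CU idle ⇒ 7c, clock 7
[1] DMA t1→B (7c) ∥ CU A:t0 (5c) ⇒ 7c, clock 14
[2] DMA t2→A (2c) ∥ CU B:t1 (4c) ⇒ 4c, clock 18
[3] DMA t3→B (2c) ∥ CU A:t2 (6c) ⇒ 6c, clock 24
[4] DMA t4→A (5c) ∥ CU B:t3 (8c) ⇒ 8c, clock 32
[5] DMA t5→B (5c) ∥ CU A:t4 (2c) ⇒ 5c, clock 37
[6] DMA t6→A (6c) ∥ CU B:t5 (6c) ⇒ 6c, clock 43
[7] DMA t7→B (2c) ∥ CU A:t6 (5c) ⇒ 5c, clock 48
[8] DMA idle ∥ CU B:t7 (9c) ⇒ 9c, clock 57

end_cycle[2] = 18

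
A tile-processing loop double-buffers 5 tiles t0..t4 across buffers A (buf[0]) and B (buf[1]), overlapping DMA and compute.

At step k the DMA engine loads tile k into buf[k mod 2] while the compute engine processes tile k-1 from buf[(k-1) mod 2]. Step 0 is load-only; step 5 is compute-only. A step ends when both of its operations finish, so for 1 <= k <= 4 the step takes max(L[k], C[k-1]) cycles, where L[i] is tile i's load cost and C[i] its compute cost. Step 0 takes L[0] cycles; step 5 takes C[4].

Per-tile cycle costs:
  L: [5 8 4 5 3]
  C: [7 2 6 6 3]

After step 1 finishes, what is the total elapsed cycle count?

end_cycle[1] = 13

step 0: L[0]=5 → dur=5, Σ=5 | A=load:t0 B=idle [load-only]
step 1: L[1]=8 C[0]=7 → dur=8, Σ=13 | A=compute:t0 B=load:t1 [load-bound]
step 2: L[2]=4 C[1]=2 → dur=4, Σ=17 | A=load:t2 B=compute:t1 [load-bound]
step 3: L[3]=5 C[2]=6 → dur=6, Σ=23 | A=compute:t2 B=load:t3 [compute-bound]
step 4: L[4]=3 C[3]=6 → dur=6, Σ=29 | A=load:t4 B=compute:t3 [compute-bound]
step 5: C[4]=3 → dur=3, Σ=32 | A=compute:t4 B=idle [compute-only]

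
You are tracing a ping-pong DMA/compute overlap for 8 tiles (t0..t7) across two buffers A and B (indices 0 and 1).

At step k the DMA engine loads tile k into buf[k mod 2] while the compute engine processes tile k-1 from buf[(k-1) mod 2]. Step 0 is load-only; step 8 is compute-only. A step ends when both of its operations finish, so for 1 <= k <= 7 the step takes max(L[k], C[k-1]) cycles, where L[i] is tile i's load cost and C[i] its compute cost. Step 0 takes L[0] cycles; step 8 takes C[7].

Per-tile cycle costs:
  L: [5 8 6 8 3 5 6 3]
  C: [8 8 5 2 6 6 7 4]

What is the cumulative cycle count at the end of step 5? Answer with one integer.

[0] DMA t0→A (5c) ∥ CU idle ⇒ 5c, clock 5
[1] DMA t1→B (8c) ∥ CU A:t0 (8c) ⇒ 8c, clock 13
[2] DMA t2→A (6c) ∥ CU B:t1 (8c) ⇒ 8c, clock 21
[3] DMA t3→B (8c) ∥ CU A:t2 (5c) ⇒ 8c, clock 29
[4] DMA t4→A (3c) ∥ CU B:t3 (2c) ⇒ 3c, clock 32
[5] DMA t5→B (5c) ∥ CU A:t4 (6c) ⇒ 6c, clock 38
[6] DMA t6→A (6c) ∥ CU B:t5 (6c) ⇒ 6c, clock 44
[7] DMA t7→B (3c) ∥ CU A:t6 (7c) ⇒ 7c, clock 51
[8] DMA idle ∥ CU B:t7 (4c) ⇒ 4c, clock 55

end_cycle[5] = 38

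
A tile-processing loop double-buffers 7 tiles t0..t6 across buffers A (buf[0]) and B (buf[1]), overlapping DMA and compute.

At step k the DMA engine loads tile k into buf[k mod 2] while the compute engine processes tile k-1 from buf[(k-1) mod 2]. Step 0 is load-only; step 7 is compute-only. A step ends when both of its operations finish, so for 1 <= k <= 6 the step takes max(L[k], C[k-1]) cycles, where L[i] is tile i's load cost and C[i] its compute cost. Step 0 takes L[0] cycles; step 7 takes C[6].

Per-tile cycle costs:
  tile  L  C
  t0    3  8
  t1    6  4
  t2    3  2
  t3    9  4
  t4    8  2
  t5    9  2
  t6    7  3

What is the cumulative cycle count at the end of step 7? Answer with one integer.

[0] DMA t0→A (3c) ∥ CU idle ⇒ 3c, clock 3
[1] DMA t1→B (6c) ∥ CU A:t0 (8c) ⇒ 8c, clock 11
[2] DMA t2→A (3c) ∥ CU B:t1 (4c) ⇒ 4c, clock 15
[3] DMA t3→B (9c) ∥ CU A:t2 (2c) ⇒ 9c, clock 24
[4] DMA t4→A (8c) ∥ CU B:t3 (4c) ⇒ 8c, clock 32
[5] DMA t5→B (9c) ∥ CU A:t4 (2c) ⇒ 9c, clock 41
[6] DMA t6→A (7c) ∥ CU B:t5 (2c) ⇒ 7c, clock 48
[7] DMA idle ∥ CU A:t6 (3c) ⇒ 3c, clock 51

end_cycle[7] = 51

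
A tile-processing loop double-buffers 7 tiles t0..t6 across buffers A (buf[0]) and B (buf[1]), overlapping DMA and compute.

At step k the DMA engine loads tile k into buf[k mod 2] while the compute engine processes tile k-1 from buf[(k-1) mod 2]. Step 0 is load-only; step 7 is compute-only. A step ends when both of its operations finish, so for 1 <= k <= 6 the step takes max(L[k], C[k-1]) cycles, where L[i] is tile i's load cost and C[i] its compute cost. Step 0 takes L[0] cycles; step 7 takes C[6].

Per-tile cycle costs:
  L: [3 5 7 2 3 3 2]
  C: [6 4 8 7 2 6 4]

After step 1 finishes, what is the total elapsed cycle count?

[0] DMA t0→A (3c) ∥ CU idle ⇒ 3c, clock 3
[1] DMA t1→B (5c) ∥ CU A:t0 (6c) ⇒ 6c, clock 9
[2] DMA t2→A (7c) ∥ CU B:t1 (4c) ⇒ 7c, clock 16
[3] DMA t3→B (2c) ∥ CU A:t2 (8c) ⇒ 8c, clock 24
[4] DMA t4→A (3c) ∥ CU B:t3 (7c) ⇒ 7c, clock 31
[5] DMA t5→B (3c) ∥ CU A:t4 (2c) ⇒ 3c, clock 34
[6] DMA t6→A (2c) ∥ CU B:t5 (6c) ⇒ 6c, clock 40
[7] DMA idle ∥ CU A:t6 (4c) ⇒ 4c, clock 44

end_cycle[1] = 9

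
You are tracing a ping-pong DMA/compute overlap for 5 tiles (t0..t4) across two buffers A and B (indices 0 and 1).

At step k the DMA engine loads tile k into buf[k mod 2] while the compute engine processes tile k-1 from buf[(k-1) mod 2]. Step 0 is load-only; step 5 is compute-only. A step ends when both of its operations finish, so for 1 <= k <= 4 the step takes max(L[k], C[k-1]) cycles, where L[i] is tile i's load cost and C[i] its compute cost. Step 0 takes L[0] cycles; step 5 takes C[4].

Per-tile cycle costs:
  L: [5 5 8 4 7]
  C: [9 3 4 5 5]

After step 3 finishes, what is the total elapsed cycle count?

k=0 load=t0/5c comp=- wait=5 total=5
k=1 load=t1/5c comp=t0/9c wait=9 total=14
k=2 load=t2/8c comp=t1/3c wait=8 total=22
k=3 load=t3/4c comp=t2/4c wait=4 total=26
k=4 load=t4/7c comp=t3/5c wait=7 total=33
k=5 load=- comp=t4/5c wait=5 total=38

end_cycle[3] = 26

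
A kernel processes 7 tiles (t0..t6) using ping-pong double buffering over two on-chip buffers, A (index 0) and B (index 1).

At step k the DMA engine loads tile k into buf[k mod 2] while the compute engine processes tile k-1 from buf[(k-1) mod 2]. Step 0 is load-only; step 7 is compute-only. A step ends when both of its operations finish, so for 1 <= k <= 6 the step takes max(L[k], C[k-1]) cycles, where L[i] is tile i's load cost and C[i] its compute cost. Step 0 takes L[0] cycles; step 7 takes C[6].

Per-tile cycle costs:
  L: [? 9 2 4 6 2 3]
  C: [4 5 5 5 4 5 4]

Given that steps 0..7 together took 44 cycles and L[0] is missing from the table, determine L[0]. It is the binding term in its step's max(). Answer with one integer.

step 0 | dur = L[0]=? = L[0]  (unknown; binding)
step 1 | dur = max(L[1]=9, C[0]=4) = 9
step 2 | dur = max(L[2]=2, C[1]=5) = 5
step 3 | dur = max(L[3]=4, C[2]=5) = 5
step 4 | dur = max(L[4]=6, C[3]=5) = 6
step 5 | dur = max(L[5]=2, C[4]=4) = 4
step 6 | dur = max(L[6]=3, C[5]=5) = 5
step 7 | dur = C[6]=4 = 4
sum of known step durations = 38
dur[0] = total - known = 44 - 38 = 6
L[0] is the binding max in step 0, so L[0] = dur[0] = 6

L[0] = 6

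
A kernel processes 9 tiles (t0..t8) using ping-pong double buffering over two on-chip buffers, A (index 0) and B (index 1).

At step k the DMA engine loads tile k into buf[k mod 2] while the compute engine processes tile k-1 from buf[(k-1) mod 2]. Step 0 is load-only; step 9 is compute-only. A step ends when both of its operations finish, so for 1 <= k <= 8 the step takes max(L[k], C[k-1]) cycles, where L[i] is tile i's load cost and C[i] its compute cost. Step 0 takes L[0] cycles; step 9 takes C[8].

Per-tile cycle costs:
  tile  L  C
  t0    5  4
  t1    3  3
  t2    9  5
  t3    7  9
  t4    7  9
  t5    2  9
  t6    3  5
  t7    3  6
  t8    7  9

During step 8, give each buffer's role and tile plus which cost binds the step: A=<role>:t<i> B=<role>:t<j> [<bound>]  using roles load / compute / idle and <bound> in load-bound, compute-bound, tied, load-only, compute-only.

k=0 load=t0/5c comp=- wait=5 total=5
k=1 load=t1/3c comp=t0/4c wait=4 total=9
k=2 load=t2/9c comp=t1/3c wait=9 total=18
k=3 load=t3/7c comp=t2/5c wait=7 total=25
k=4 load=t4/7c comp=t3/9c wait=9 total=34
k=5 load=t5/2c comp=t4/9c wait=9 total=43
k=6 load=t6/3c comp=t5/9c wait=9 total=52
k=7 load=t7/3c comp=t6/5c wait=5 total=57
k=8 load=t8/7c comp=t7/6c wait=7 total=64
k=9 load=- comp=t8/9c wait=9 total=73

step 8: A=load:t8 B=compute:t7 [load-bound]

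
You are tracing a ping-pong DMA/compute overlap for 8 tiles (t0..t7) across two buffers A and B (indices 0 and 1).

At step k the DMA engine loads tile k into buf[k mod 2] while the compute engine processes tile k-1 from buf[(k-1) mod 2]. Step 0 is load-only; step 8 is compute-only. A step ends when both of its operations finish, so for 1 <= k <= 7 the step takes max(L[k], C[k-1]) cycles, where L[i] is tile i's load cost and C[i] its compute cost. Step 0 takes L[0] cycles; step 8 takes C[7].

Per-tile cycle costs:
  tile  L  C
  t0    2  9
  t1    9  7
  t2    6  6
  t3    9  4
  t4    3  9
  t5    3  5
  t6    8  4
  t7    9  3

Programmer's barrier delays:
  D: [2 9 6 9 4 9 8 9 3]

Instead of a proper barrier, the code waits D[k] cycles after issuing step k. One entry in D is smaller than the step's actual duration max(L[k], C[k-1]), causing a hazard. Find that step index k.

[0] required=L[0]=2=2 vs D=2 ok
[1] required=max(L[1]=9,C[0]=9)=9 vs D=9 ok
[2] required=max(L[2]=6,C[1]=7)=7 vs D=6 SHORT
[3] required=max(L[3]=9,C[2]=6)=9 vs D=9 ok
[4] required=max(L[4]=3,C[3]=4)=4 vs D=4 ok
[5] required=max(L[5]=3,C[4]=9)=9 vs D=9 ok
[6] required=max(L[6]=8,C[5]=5)=8 vs D=8 ok
[7] required=max(L[7]=9,C[6]=4)=9 vs D=9 ok
[8] required=C[7]=3=3 vs D=3 ok

hazard at step 2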